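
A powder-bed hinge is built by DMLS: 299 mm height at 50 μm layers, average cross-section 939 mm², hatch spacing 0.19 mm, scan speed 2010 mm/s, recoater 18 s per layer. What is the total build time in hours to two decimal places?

Number of layers: 299 / 0.05 → 5980 (rounded up).
Per-layer scan distance = 939 / 0.19 = 4942.1 mm.
Per-layer scan time = 4942.1 / 2010 = 2.4588 s.
Time per layer = 2.4588 + 18 = 20.4588 s.
Total: 5980 × 20.4588 s = 122343.624 s → 33.98 hours.

33.98 hours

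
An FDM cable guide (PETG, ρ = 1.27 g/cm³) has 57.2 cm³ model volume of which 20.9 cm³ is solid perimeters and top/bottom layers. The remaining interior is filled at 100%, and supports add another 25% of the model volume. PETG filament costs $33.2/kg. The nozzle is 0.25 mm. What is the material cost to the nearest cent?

$3.01

Volume inside the shell = 57.2 − 20.9, so 36.3 cm³.
Infill deposited = 1.00 × 36.3 = 36.3 cm³.
Support: 0.25 × 57.2 → 14.3 cm³.
Total extruded = 20.9 + 36.3 + 14.3 = 71.5 cm³.
Mass = 71.5 × 1.27, so 90.805 g.
Cost = 90.805 g / 1000 × $33.2/kg = $3.01.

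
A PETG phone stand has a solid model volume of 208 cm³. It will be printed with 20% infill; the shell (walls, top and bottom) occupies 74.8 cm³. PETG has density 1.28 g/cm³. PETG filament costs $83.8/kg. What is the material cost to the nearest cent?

Interior volume = 208 − 74.8 = 133.2 cm³.
Deposited infill = 0.20 × 133.2, so 26.64 cm³.
Total extruded: 74.8 + 26.64 → 101.44 cm³.
Mass = 101.44 × 1.28 = 129.8432 g.
Cost = 129.8432 g / 1000 × $83.8/kg = $10.88.

$10.88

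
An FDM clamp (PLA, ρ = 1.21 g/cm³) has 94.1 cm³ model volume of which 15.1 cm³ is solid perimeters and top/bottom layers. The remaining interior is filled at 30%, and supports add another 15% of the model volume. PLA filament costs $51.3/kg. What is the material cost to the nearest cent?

Volume inside the shell = 94.1 − 15.1 = 79 cm³.
Deposited infill: 0.30 × 79 → 23.7 cm³.
Support = 0.15 × 94.1 = 14.115 cm³.
Total extruded = 15.1 + 23.7 + 14.115, so 52.915 cm³.
Mass = 52.915 × 1.21, so 64.02715 g.
Cost = 64.02715 g / 1000 × $51.3/kg = $3.28.

$3.28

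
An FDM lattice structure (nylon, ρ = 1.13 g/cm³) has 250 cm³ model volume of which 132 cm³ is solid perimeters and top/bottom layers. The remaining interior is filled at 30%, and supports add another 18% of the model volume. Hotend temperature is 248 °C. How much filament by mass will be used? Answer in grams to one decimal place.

240.0 g

Infill region = 250 − 132, so 118 cm³.
Infill deposited = 0.30 × 118, so 35.4 cm³.
Support: 0.18 × 250 → 45 cm³.
Total extruded: 132 + 35.4 + 45 → 212.4 cm³.
Mass = 212.4 × 1.13, so 240.012 g.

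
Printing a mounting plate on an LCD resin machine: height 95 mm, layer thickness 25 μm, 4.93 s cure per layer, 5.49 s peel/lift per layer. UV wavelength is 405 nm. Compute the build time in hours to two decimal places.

Layer count = ceil(95 / 0.025) = 3800.
Per-layer time: 4.93 + 5.49 → 10.42 s.
Build time: 3800 × 10.42 s = 39596 s, i.e. 11.00 hours.

11.00 hours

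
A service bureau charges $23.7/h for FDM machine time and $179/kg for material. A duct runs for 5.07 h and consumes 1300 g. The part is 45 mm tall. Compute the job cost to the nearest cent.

Machine-time cost = 23.7 × 5.07 = $120.159.
Material charge = 179 × 1300/1000 = $232.70.
Total = 120.159 + 232.70 = 352.859 ≈ $352.86.

$352.86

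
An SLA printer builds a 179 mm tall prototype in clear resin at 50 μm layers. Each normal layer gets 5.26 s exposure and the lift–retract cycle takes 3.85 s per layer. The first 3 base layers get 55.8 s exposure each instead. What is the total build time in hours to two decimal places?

9.10 hours

Layers = ⌈179/0.05⌉ = 3580.
Base layers: 3 × (55.8 + 3.85) → 178.95 s.
Remaining layers = 3577 × (5.26 + 3.85), so 32586.47 s.
Sum: 178.95 + 32586.47 = 32765.42 s → 9.10 hours.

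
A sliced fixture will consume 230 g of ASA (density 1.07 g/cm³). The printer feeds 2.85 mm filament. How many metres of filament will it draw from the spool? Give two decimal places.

33.69 m

Extruded volume: 230/1.07 = 214.9533 cm³ (214953.3 mm³).
Filament cross-section = π × (2.85/2)² = 6.3794 mm².
Length = 214953.3 / 6.3794 = 33694.91 mm = 33.69 m.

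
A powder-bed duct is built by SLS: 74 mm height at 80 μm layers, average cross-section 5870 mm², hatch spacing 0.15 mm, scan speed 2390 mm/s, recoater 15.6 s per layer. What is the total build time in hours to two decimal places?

8.22 hours

Layer count = ceil(74 / 0.08) = 925.
Scan path per layer: 5870 / 0.15 → 39133.3 mm.
Per-layer scan time = 39133.3 / 2390, so 16.3738 s.
Per-layer time = 16.3738 + 15.6, so 31.9738 s.
925 layers × 31.9738 s/layer = 29575.765 s, i.e. 8.22 hours.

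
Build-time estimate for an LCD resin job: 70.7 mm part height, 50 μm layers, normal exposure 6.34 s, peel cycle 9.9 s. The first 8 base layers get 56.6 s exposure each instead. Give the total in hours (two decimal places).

6.49 hours

Layers = ⌈70.7/0.05⌉ = 1414.
Base layers = 8 × (56.6 + 9.9) = 532 s.
Remaining layers: 1406 × (6.34 + 9.9) → 22833.44 s.
Total = 532 + 22833.44 = 23365.44 s = 6.49 hours.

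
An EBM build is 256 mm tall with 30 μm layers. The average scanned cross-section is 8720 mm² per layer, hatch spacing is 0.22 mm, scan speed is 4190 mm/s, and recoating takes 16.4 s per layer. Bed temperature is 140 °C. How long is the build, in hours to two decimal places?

Layer count = ceil(256 / 0.03) = 8534.
Per-layer scan distance: 8720 / 0.22 → 39636.4 mm.
Per-layer scan time = 39636.4 / 4190, so 9.4598 s.
Time per layer = 9.4598 + 16.4 = 25.8598 s.
Build time = 8534 × 25.8598 = 220687.5332 s = 61.30 hours.

61.30 hours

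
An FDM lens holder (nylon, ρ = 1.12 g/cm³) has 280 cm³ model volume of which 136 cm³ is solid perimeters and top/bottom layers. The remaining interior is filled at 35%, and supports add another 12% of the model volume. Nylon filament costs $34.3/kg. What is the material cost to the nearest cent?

Interior volume: 280 − 136 → 144 cm³.
Deposited infill = 0.35 × 144 = 50.4 cm³.
Support = 0.12 × 280 = 33.6 cm³.
Deposited volume = 136 + 50.4 + 33.6 = 220 cm³.
Mass = 220 × 1.12 = 246.4 g.
At $34.3/kg: 246.4/1000 × 34.3 = $8.45.

$8.45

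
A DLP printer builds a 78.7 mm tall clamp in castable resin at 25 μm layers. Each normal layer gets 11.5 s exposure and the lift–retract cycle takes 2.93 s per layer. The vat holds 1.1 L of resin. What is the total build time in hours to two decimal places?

12.62 hours

Layers = ⌈78.7/0.025⌉ = 3148.
Cycle time: 11.5 + 2.93 → 14.43 s.
Build time: 3148 × 14.43 s = 45425.64 s, i.e. 12.62 hours.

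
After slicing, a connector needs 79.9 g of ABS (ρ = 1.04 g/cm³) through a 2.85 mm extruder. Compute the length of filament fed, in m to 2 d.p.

12.04 m

Extruded volume: 79.9/1.04 = 76.8269 cm³ (76826.9 mm³).
Cross-section of 2.85 mm filament: π·(2.85/2)² = 6.3794 mm².
L = V/A = 76826.9/6.3794 = 12042.97 mm → 12.04 m.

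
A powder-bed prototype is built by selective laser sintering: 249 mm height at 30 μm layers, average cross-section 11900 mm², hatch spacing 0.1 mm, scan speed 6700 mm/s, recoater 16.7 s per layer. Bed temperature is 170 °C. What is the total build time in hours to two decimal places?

Layers = ⌈249/0.03⌉ = 8300.
Scan path per layer = 11900 / 0.1 = 119000 mm.
Laser time per layer = 119000 / 6700 = 17.7612 s.
Time per layer: 17.7612 + 16.7 → 34.4612 s.
Build time = 8300 × 34.4612 = 286027.96 s = 79.45 hours.

79.45 hours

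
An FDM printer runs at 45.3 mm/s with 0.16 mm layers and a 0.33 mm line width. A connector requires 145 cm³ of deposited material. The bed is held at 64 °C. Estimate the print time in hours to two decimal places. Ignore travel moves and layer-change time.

16.84 hours

Line area = 0.16 × 0.33, so 0.0528 mm².
Path length: 145000 mm³ / 0.0528 mm² → 2746212.1 mm.
Time extruding = 2746212.1 / 45.3, so 60622.8 s.
That's 60622.8 s → 16.84 hours.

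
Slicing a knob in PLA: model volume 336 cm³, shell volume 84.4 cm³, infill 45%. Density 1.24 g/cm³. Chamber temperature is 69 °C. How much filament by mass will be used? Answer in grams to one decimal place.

245.0 g

Interior volume: 336 − 84.4 → 251.6 cm³.
Infill deposited = 0.45 × 251.6 = 113.22 cm³.
Total extruded = 84.4 + 113.22 = 197.62 cm³.
Mass: 197.62 × 1.24 → 245.0488 g.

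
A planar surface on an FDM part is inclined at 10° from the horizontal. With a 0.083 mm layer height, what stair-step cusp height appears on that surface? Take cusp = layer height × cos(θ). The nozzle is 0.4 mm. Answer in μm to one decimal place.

81.7 μm

cos(10°) = 0.9848, so cusp = 0.083 × 0.9848 = 0.081738 mm → 81.7 μm.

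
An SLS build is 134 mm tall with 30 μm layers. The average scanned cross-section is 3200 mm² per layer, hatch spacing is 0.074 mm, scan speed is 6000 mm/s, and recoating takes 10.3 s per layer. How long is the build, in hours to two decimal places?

21.72 hours

Number of layers: 134 / 0.03 → 4467 (rounded up).
Per-layer scan distance = 3200 / 0.074 = 43243.2 mm.
Laser time per layer: 43243.2 / 6000 → 7.2072 s.
Layer cycle = 7.2072 + 10.3, so 17.5072 s.
Build time = 4467 × 17.5072 = 78204.6624 s = 21.72 hours.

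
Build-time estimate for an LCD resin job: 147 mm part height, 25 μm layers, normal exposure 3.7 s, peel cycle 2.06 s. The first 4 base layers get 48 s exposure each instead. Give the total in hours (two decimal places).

Layer count = ceil(147 / 0.025) = 5880.
Burn-in layers = 4 × (48 + 2.06) = 200.24 s.
Normal layers = 5876 × (3.7 + 2.06), so 33845.76 s.
Sum: 200.24 + 33845.76 = 34046 s → 9.46 hours.

9.46 hours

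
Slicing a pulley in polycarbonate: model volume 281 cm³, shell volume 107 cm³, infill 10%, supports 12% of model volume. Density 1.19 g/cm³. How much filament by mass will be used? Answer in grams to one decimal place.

Interior volume = 281 − 107, so 174 cm³.
Infill volume = 0.10 × 174 = 17.4 cm³.
Support: 0.12 × 281 → 33.72 cm³.
Total extruded = 107 + 17.4 + 33.72, so 158.12 cm³.
Mass = 158.12 × 1.19, so 188.1628 g.

188.2 g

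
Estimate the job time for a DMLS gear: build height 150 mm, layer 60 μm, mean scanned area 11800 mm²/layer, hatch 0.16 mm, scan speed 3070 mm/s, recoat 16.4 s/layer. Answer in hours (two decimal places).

Number of layers: 150 / 0.06 → 2500 (rounded up).
Per-layer scan distance = 11800 / 0.16 = 73750 mm.
Scan time per layer = 73750 / 3070 = 24.0228 s.
Time per layer = 24.0228 + 16.4 = 40.4228 s.
2500 layers × 40.4228 s/layer = 101057 s, i.e. 28.07 hours.

28.07 hours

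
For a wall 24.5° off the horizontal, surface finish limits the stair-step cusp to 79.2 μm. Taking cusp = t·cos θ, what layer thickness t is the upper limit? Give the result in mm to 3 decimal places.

cos(24.5°) = 0.9100; t_max = 0.0792/0.9100 = 0.087 mm.

0.087 mm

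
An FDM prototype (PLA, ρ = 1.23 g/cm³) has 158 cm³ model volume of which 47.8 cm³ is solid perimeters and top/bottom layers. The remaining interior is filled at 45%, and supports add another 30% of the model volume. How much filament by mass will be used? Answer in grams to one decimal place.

178.1 g

Interior volume: 158 − 47.8 → 110.2 cm³.
Infill deposited = 0.45 × 110.2, so 49.59 cm³.
Support = 0.30 × 158 = 47.4 cm³.
Total printed volume = 47.8 + 49.59 + 47.4 = 144.79 cm³.
Mass: 144.79 × 1.23 → 178.0917 g.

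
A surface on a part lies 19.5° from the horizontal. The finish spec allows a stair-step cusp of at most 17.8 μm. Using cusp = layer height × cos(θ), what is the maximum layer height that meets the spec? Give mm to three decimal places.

cos(19.5°) = 0.9426; t_max = 0.0178/0.9426 = 0.019 mm.

0.019 mm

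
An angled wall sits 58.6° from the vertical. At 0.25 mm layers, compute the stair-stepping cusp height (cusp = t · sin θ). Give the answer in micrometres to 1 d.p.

213.4 μm

h_c = t·sin θ = 0.25 × 0.8536 = 0.2134 mm (213.4 μm).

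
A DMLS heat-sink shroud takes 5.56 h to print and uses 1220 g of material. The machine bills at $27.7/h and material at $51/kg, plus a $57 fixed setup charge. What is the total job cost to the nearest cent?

Time charge: 27.7 × 5.56 → $154.012.
Feedstock cost: 51 × 1220/1000 → $62.22.
Adding setup: 154.012 + 62.22 + 57 → 273.232 ≈ $273.23.

$273.23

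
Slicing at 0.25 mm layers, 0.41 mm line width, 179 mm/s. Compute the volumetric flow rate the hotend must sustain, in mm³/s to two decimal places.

A = 0.25 × 0.41 = 0.1025 mm².
Volumetric flow = 179 × 0.1025 = 18.35 mm³/s.

18.35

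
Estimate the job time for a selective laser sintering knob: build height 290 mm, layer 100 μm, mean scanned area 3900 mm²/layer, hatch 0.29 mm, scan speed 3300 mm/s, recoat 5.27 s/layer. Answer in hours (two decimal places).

Layer count = ceil(290 / 0.1) = 2900.
Hatch length per layer = 3900 / 0.29 = 13448.3 mm.
Laser time per layer = 13448.3 / 3300, so 4.0752 s.
Per-layer time: 4.0752 + 5.27 → 9.3452 s.
Build time = 2900 × 9.3452 = 27101.08 s = 7.53 hours.

7.53 hours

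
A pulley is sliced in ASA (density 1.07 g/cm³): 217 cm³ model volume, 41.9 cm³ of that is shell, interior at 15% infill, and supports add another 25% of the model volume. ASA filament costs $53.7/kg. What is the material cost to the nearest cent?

Interior volume = 217 − 41.9, so 175.1 cm³.
Deposited infill = 0.15 × 175.1, so 26.265 cm³.
Support: 0.25 × 217 → 54.25 cm³.
Total extruded = 41.9 + 26.265 + 54.25, so 122.415 cm³.
Mass: 122.415 × 1.07 → 130.98405 g.
Cost = 130.98405 g / 1000 × $53.7/kg = $7.03.

$7.03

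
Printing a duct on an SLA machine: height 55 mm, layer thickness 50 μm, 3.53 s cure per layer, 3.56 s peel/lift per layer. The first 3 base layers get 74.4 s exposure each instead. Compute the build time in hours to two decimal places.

2.23 hours

Layer count = ceil(55 / 0.05) = 1100.
Bottom layers = 3 × (74.4 + 3.56), so 233.88 s.
Regular layers = 1097 × (3.53 + 3.56) = 7777.73 s.
Total = 233.88 + 7777.73 = 8011.61 s = 2.23 hours.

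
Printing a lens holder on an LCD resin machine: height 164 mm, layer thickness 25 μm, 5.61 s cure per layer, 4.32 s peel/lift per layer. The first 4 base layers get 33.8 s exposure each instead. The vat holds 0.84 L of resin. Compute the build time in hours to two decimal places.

18.13 hours

Layer count = ceil(164 / 0.025) = 6560.
Bottom layers = 4 × (33.8 + 4.32), so 152.48 s.
Remaining layers = 6556 × (5.61 + 4.32), so 65101.08 s.
Sum: 152.48 + 65101.08 = 65253.56 s → 18.13 hours.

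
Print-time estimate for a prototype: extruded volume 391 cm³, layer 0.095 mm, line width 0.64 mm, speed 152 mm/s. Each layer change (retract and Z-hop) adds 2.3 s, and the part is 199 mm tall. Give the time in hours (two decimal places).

Extrusion cross-section: 0.095 × 0.64 → 0.0608 mm².
Toolpath length = 391 cm³ / 0.0608 mm² = 391000 / 0.0608 = 6430921.1 mm.
Time extruding: 6430921.1 / 152 → 42308.7 s.
Layers = ⌈199/0.095⌉ = 2095.
Z-hop total: 2095 × 2.3 → 4818.5 s.
Total = 42308.7 + 4818.5 = 47127.2 s = 13.09 hours.

13.09 hours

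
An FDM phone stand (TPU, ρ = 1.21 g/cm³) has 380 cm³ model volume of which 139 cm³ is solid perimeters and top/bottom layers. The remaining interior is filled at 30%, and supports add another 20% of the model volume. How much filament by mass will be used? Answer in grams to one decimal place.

Infill region: 380 − 139 → 241 cm³.
Infill deposited: 0.30 × 241 → 72.3 cm³.
Support = 0.20 × 380, so 76 cm³.
Total printed volume = 139 + 72.3 + 76 = 287.3 cm³.
Mass: 287.3 × 1.21 → 347.633 g.

347.6 g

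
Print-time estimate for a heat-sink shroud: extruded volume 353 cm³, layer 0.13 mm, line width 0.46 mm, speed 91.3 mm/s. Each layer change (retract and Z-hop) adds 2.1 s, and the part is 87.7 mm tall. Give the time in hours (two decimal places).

Extrusion cross-section = 0.13 × 0.46, so 0.0598 mm².
Toolpath length = 353 cm³ / 0.0598 mm² = 353000 / 0.0598 = 5903010 mm.
Extrusion time: 5903010 / 91.3 → 64655.1 s.
Number of layers: 87.7 / 0.13 → 675 (rounded up).
Layer-change overhead: 675 × 2.1 → 1417.5 s.
Altogether 64655.1 + 1417.5 = 66072.6 s, i.e. 18.35 hours.

18.35 hours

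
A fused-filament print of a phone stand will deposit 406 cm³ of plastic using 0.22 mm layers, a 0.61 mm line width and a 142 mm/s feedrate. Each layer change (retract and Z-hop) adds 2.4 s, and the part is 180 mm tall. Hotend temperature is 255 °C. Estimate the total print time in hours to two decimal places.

6.46 hours

Extrusion cross-section = 0.22 × 0.61, so 0.1342 mm².
Path length: 406000 mm³ / 0.1342 mm² → 3025335.3 mm.
Time extruding: 3025335.3 / 142 → 21305.2 s.
Number of layers: 180 / 0.22 → 819 (rounded up).
Z-hop total: 819 × 2.4 → 1965.6 s.
Altogether 21305.2 + 1965.6 = 23270.8 s, i.e. 6.46 hours.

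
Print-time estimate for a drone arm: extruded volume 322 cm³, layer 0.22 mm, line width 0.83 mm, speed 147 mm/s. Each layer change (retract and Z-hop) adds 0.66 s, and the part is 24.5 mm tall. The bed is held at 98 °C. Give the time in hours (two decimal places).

Line area = 0.22 × 0.83 = 0.1826 mm².
Total extruded path = 322000/0.1826 = 1763417.3 mm.
Print-move time: 1763417.3 / 147 → 11996 s.
Layer count = ceil(24.5 / 0.22) = 112.
Z-hop total: 112 × 0.66 → 73.92 s.
Total = 11996 + 73.92 = 12069.92 s = 3.35 hours.

3.35 hours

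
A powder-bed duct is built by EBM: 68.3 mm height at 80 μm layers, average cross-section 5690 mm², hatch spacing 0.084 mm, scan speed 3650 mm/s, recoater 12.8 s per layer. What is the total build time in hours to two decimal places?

Number of layers: 68.3 / 0.08 → 854 (rounded up).
Scan path per layer = 5690 / 0.084, so 67738.1 mm.
Scan time per layer = 67738.1 / 3650 = 18.5584 s.
Time per layer = 18.5584 + 12.8 = 31.3584 s.
Build time = 854 × 31.3584 = 26780.0736 s = 7.44 hours.

7.44 hours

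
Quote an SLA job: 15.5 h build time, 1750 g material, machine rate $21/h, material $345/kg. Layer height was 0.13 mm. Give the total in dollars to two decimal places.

Time charge = 21 × 15.5 = $325.50.
Material cost = 345 × 1750/1000, so $603.75.
Total = 325.50 + 603.75 = $929.25.

$929.25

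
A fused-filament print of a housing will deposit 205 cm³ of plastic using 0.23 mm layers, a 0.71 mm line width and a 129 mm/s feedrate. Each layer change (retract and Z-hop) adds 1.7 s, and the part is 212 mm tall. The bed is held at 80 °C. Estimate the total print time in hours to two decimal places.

3.14 hours

Extrusion cross-section = 0.23 × 0.71 = 0.1633 mm².
Total extruded path = 205000/0.1633 = 1255358.2 mm.
Print-move time = 1255358.2 / 129 = 9731.5 s.
Layer count = ceil(212 / 0.23) = 922.
Layer-change overhead: 922 × 1.7 → 1567.4 s.
Total = 9731.5 + 1567.4 = 11298.9 s = 3.14 hours.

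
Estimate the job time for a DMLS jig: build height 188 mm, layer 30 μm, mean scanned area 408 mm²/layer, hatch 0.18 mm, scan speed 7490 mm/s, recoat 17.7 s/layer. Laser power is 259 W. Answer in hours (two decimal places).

31.34 hours

Layers = ⌈188/0.03⌉ = 6267.
Per-layer scan distance = 408 / 0.18 = 2266.7 mm.
Scan time per layer: 2266.7 / 7490 → 0.3026 s.
Layer cycle: 0.3026 + 17.7 → 18.0026 s.
Build time = 6267 × 18.0026 = 112822.2942 s = 31.34 hours.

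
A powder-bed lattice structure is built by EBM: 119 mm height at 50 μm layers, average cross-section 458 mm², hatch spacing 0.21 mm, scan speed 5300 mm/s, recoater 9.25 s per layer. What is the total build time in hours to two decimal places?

6.39 hours

Layer count = ceil(119 / 0.05) = 2380.
Hatch length per layer: 458 / 0.21 → 2181 mm.
Per-layer scan time = 2181 / 5300, so 0.4115 s.
Layer cycle: 0.4115 + 9.25 → 9.6615 s.
Build time = 2380 × 9.6615 = 22994.37 s = 6.39 hours.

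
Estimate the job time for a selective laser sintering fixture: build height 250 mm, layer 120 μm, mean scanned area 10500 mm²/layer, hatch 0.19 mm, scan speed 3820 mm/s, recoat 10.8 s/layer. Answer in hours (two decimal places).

14.63 hours

Layer count = ceil(250 / 0.12) = 2084.
Per-layer scan distance = 10500 / 0.19, so 55263.2 mm.
Scan time per layer = 55263.2 / 3820, so 14.4668 s.
Time per layer = 14.4668 + 10.8, so 25.2668 s.
Total: 2084 × 25.2668 s = 52656.0112 s → 14.63 hours.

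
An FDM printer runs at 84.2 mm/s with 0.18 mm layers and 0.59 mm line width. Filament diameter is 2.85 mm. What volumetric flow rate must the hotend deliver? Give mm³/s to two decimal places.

Extrusion cross-section = 0.18 × 0.59, so 0.1062 mm².
Volumetric flow = 84.2 × 0.1062 = 8.94 mm³/s.

8.94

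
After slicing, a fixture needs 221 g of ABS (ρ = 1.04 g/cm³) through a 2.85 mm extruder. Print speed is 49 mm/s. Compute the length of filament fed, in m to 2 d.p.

Extruded volume: 221/1.04 = 212.5 cm³ (212500 mm³).
A = π r² = π × 1.425² = 6.3794 mm².
L = V/A = 212500/6.3794 = 33310.34 mm → 33.31 m.

33.31 m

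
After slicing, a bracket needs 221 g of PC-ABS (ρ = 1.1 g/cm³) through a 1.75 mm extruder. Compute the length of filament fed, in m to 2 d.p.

Extruded volume: 221/1.1 = 200.9091 cm³ (200909.1 mm³).
Filament cross-section = π × (1.75/2)² = 2.4053 mm².
L = V/A = 200909.1/2.4053 = 83527.67 mm → 83.53 m.

83.53 m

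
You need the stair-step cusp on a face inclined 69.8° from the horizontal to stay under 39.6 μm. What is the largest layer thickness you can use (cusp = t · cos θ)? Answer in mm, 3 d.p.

0.115 mm

t = h_c / cos θ = 0.0396 / 0.3453 = 0.115 mm.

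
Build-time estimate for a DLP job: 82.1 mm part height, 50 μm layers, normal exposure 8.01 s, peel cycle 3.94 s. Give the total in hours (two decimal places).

Number of layers: 82.1 / 0.05 → 1642 (rounded up).
Cycle time = 8.01 + 3.94, so 11.95 s.
Total = 1642 × 11.95 = 19621.9 s = 5.45 hours.

5.45 hours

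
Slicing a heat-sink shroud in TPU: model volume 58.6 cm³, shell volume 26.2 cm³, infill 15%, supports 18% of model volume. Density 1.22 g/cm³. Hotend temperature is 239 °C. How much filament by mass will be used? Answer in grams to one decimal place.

Interior volume = 58.6 − 26.2, so 32.4 cm³.
Deposited infill: 0.15 × 32.4 → 4.86 cm³.
Support: 0.18 × 58.6 → 10.548 cm³.
Total extruded = 26.2 + 4.86 + 10.548, so 41.608 cm³.
Mass: 41.608 × 1.22 → 50.76176 g.

50.8 g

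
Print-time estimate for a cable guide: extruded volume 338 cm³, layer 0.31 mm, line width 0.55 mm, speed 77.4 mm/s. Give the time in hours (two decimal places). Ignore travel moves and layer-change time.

7.11 hours

Bead cross-section: 0.31 × 0.55 → 0.1705 mm².
Path length: 338000 mm³ / 0.1705 mm² → 1982404.7 mm.
Time extruding = 1982404.7 / 77.4, so 25612.5 s.
That's 25612.5 s → 7.11 hours.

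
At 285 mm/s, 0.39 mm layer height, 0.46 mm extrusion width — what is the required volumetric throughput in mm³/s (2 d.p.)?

51.13

Bead cross-section = 0.39 × 0.46 = 0.1794 mm².
Q = v·A = 285 × 0.1794 = 51.13 mm³/s.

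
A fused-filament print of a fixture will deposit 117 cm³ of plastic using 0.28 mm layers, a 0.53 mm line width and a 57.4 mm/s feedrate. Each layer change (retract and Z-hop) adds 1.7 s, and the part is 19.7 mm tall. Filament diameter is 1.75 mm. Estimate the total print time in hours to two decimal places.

3.85 hours

Bead cross-section = 0.28 × 0.53, so 0.1484 mm².
Toolpath length = 117 cm³ / 0.1484 mm² = 117000 / 0.1484 = 788409.7 mm.
Time extruding = 788409.7 / 57.4 = 13735.4 s.
Number of layers: 19.7 / 0.28 → 71 (rounded up).
Non-print overhead = 71 × 1.7 = 120.7 s.
Altogether 13735.4 + 120.7 = 13856.1 s, i.e. 3.85 hours.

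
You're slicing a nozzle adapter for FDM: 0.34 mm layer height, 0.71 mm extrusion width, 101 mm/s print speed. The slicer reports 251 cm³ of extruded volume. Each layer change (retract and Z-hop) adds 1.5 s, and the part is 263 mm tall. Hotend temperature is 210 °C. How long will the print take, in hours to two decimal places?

3.18 hours

Line area = 0.34 × 0.71, so 0.2414 mm².
Path length: 251000 mm³ / 0.2414 mm² → 1039768 mm.
Time extruding = 1039768 / 101, so 10294.7 s.
Number of layers: 263 / 0.34 → 774 (rounded up).
Z-hop total: 774 × 1.5 → 1161 s.
Altogether 10294.7 + 1161 = 11455.7 s, i.e. 3.18 hours.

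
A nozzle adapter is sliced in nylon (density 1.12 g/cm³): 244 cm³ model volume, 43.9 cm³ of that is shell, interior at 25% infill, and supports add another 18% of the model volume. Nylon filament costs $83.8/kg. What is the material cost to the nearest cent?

$12.94

Volume inside the shell: 244 − 43.9 → 200.1 cm³.
Infill deposited: 0.25 × 200.1 → 50.025 cm³.
Support = 0.18 × 244 = 43.92 cm³.
Deposited volume = 43.9 + 50.025 + 43.92 = 137.845 cm³.
Mass = 137.845 × 1.12 = 154.3864 g.
At $83.8/kg: 154.3864/1000 × 83.8 = $12.94.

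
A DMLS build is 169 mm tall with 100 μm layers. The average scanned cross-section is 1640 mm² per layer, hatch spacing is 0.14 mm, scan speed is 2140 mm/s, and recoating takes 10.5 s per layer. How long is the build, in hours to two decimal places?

Layer count = ceil(169 / 0.1) = 1690.
Hatch length per layer = 1640 / 0.14, so 11714.3 mm.
Per-layer scan time: 11714.3 / 2140 → 5.474 s.
Time per layer = 5.474 + 10.5, so 15.974 s.
1690 layers × 15.974 s/layer = 26996.06 s, i.e. 7.50 hours.

7.50 hours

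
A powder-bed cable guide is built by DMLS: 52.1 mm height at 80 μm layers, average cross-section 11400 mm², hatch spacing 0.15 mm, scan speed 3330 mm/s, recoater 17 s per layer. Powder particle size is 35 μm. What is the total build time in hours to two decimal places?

7.21 hours

Number of layers: 52.1 / 0.08 → 652 (rounded up).
Hatch length per layer = 11400 / 0.15, so 76000 mm.
Laser time per layer = 76000 / 3330, so 22.8228 s.
Layer cycle: 22.8228 + 17 → 39.8228 s.
Build time = 652 × 39.8228 = 25964.4656 s = 7.21 hours.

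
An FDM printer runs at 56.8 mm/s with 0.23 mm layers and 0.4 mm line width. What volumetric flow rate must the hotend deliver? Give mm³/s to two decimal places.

A = 0.23 × 0.4 = 0.092 mm².
Q = v·A = 56.8 × 0.092 = 5.23 mm³/s.

5.23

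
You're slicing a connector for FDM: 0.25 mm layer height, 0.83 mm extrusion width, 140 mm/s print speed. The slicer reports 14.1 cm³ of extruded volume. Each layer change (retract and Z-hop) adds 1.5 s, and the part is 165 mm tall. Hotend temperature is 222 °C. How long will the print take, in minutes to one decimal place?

Extrusion cross-section = 0.25 × 0.83, so 0.2075 mm².
Path length: 14100 mm³ / 0.2075 mm² → 67951.8 mm.
Time extruding = 67951.8 / 140 = 485.4 s.
Number of layers: 165 / 0.25 → 660 (rounded up).
Non-print overhead: 660 × 1.5 → 990 s.
Total = 485.4 + 990 = 1475.4 s = 24.6 minutes.

24.6 minutes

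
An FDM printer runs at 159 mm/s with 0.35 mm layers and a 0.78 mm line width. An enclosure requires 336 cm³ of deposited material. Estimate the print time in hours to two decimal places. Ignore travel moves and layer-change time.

Line area = 0.35 × 0.78, so 0.273 mm².
Toolpath length = 336 cm³ / 0.273 mm² = 336000 / 0.273 = 1230769.2 mm.
Print-move time = 1230769.2 / 159, so 7740.7 s.
That's 7740.7 s → 2.15 hours.

2.15 hours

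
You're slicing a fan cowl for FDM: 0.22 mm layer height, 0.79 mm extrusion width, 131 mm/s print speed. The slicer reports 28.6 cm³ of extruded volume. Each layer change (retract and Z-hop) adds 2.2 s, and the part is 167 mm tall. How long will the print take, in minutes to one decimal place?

48.8 minutes

Bead cross-section = 0.22 × 0.79 = 0.1738 mm².
Path length: 28600 mm³ / 0.1738 mm² → 164557 mm.
Time extruding: 164557 / 131 → 1256.2 s.
Number of layers: 167 / 0.22 → 760 (rounded up).
Z-hop total = 760 × 2.2, so 1672 s.
Altogether 1256.2 + 1672 = 2928.2 s, i.e. 48.8 minutes.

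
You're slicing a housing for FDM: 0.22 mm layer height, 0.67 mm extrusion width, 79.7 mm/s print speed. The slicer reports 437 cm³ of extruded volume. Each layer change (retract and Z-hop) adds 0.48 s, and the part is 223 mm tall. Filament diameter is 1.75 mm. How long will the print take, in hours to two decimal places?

10.47 hours

Bead cross-section = 0.22 × 0.67, so 0.1474 mm².
Toolpath length = 437 cm³ / 0.1474 mm² = 437000 / 0.1474 = 2964721.8 mm.
Time extruding = 2964721.8 / 79.7 = 37198.5 s.
Layer count = ceil(223 / 0.22) = 1014.
Non-print overhead: 1014 × 0.48 → 486.72 s.
Altogether 37198.5 + 486.72 = 37685.22 s, i.e. 10.47 hours.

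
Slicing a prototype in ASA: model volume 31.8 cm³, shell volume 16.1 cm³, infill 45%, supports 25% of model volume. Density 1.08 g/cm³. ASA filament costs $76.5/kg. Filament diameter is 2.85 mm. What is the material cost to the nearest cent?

Volume inside the shell: 31.8 − 16.1 → 15.7 cm³.
Infill deposited = 0.45 × 15.7, so 7.065 cm³.
Support = 0.25 × 31.8, so 7.95 cm³.
Total printed volume = 16.1 + 7.065 + 7.95, so 31.115 cm³.
Mass = 31.115 × 1.08, so 33.6042 g.
Cost = 33.6042 g / 1000 × $76.5/kg = $2.57.

$2.57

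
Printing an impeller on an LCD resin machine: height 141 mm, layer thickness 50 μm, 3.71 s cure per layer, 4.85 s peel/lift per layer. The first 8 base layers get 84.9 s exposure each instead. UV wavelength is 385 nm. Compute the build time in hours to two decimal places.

6.89 hours

Layer count = ceil(141 / 0.05) = 2820.
Bottom layers: 8 × (84.9 + 4.85) → 718 s.
Regular layers: 2812 × (3.71 + 4.85) → 24070.72 s.
Sum: 718 + 24070.72 = 24788.72 s → 6.89 hours.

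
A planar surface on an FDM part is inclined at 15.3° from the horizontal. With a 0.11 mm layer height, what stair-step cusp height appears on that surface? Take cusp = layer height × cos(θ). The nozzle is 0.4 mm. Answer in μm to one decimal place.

Cusp = layer height × cos(15.3°) = 0.11 × 0.9646 = 0.106106 mm = 106.1 μm.

106.1 μm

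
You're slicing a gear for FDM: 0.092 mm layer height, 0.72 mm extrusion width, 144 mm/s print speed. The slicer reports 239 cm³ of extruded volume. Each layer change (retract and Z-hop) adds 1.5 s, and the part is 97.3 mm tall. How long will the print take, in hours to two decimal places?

7.40 hours

Bead cross-section = 0.092 × 0.72, so 0.06624 mm².
Path length: 239000 mm³ / 0.06624 mm² → 3608091.8 mm.
Time extruding = 3608091.8 / 144, so 25056.2 s.
Layer count = ceil(97.3 / 0.092) = 1058.
Z-hop total = 1058 × 1.5 = 1587 s.
Total = 25056.2 + 1587 = 26643.2 s = 7.40 hours.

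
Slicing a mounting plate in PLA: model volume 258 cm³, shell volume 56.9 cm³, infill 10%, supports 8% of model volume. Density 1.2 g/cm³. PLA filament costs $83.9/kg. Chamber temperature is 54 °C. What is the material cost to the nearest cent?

Interior volume: 258 − 56.9 → 201.1 cm³.
Infill deposited: 0.10 × 201.1 → 20.11 cm³.
Support = 0.08 × 258 = 20.64 cm³.
Total printed volume = 56.9 + 20.11 + 20.64, so 97.65 cm³.
Mass: 97.65 × 1.2 → 117.18 g.
At $83.9/kg: 117.18/1000 × 83.9 = $9.83.

$9.83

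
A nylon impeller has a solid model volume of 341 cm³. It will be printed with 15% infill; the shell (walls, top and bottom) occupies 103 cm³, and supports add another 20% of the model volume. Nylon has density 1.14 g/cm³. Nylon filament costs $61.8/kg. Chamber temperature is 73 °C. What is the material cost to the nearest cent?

$14.58

Volume inside the shell = 341 − 103, so 238 cm³.
Infill volume = 0.15 × 238, so 35.7 cm³.
Support: 0.20 × 341 → 68.2 cm³.
Deposited volume: 103 + 35.7 + 68.2 → 206.9 cm³.
Mass = 206.9 × 1.14 = 235.866 g.
At $61.8/kg: 235.866/1000 × 61.8 = $14.58.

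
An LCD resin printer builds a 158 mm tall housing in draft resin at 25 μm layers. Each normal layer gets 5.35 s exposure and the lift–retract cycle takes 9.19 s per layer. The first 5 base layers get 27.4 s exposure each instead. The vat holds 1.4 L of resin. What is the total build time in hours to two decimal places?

25.56 hours

Number of layers: 158 / 0.025 → 6320 (rounded up).
Burn-in layers: 5 × (27.4 + 9.19) → 182.95 s.
Normal layers = 6315 × (5.35 + 9.19), so 91820.1 s.
Sum: 182.95 + 91820.1 = 92003.05 s → 25.56 hours.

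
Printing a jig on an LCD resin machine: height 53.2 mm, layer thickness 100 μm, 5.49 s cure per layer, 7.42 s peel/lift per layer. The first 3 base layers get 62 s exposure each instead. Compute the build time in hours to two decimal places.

Number of layers: 53.2 / 0.1 → 532 (rounded up).
Burn-in layers = 3 × (62 + 7.42) = 208.26 s.
Remaining layers: 529 × (5.49 + 7.42) → 6829.39 s.
Sum: 208.26 + 6829.39 = 7037.65 s → 1.95 hours.

1.95 hours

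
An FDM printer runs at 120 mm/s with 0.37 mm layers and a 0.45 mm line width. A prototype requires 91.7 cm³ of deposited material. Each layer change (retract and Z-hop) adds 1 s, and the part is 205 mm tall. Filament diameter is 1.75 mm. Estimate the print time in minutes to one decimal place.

Line area = 0.37 × 0.45, so 0.1665 mm².
Total extruded path = 91700/0.1665 = 550750.8 mm.
Time extruding = 550750.8 / 120, so 4589.6 s.
Number of layers: 205 / 0.37 → 555 (rounded up).
Non-print overhead = 555 × 1, so 555 s.
Total = 4589.6 + 555 = 5144.6 s = 85.7 minutes.

85.7 minutes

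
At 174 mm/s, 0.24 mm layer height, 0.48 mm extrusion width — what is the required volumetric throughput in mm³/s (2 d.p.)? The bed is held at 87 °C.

20.04

A = 0.24 × 0.48, so 0.1152 mm².
Q = v·A = 174 × 0.1152 = 20.04 mm³/s.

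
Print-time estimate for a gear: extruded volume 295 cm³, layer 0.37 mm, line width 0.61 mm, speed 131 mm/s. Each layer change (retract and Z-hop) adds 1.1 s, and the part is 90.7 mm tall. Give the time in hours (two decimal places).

2.85 hours

Extrusion cross-section: 0.37 × 0.61 → 0.2257 mm².
Total extruded path = 295000/0.2257 = 1307044.7 mm.
Print-move time: 1307044.7 / 131 → 9977.4 s.
Layers = ⌈90.7/0.37⌉ = 246.
Layer-change overhead: 246 × 1.1 → 270.6 s.
Total = 9977.4 + 270.6 = 10248 s = 2.85 hours.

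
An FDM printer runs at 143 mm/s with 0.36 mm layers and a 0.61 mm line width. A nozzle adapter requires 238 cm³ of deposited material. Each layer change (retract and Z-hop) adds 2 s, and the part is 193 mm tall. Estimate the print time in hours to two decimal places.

Extrusion cross-section = 0.36 × 0.61 = 0.2196 mm².
Toolpath length = 238 cm³ / 0.2196 mm² = 238000 / 0.2196 = 1083788.7 mm.
Extrusion time = 1083788.7 / 143 = 7578.9 s.
Number of layers: 193 / 0.36 → 537 (rounded up).
Layer-change overhead = 537 × 2, so 1074 s.
Altogether 7578.9 + 1074 = 8652.9 s, i.e. 2.40 hours.

2.40 hours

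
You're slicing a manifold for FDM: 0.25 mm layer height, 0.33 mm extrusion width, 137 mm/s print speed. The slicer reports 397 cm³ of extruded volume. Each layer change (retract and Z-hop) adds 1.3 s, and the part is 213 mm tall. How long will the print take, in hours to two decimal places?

Bead cross-section = 0.25 × 0.33 = 0.0825 mm².
Path length: 397000 mm³ / 0.0825 mm² → 4812121.2 mm.
Time extruding = 4812121.2 / 137, so 35125 s.
Layers = ⌈213/0.25⌉ = 852.
Layer-change overhead: 852 × 1.3 → 1107.6 s.
Total = 35125 + 1107.6 = 36232.6 s = 10.06 hours.

10.06 hours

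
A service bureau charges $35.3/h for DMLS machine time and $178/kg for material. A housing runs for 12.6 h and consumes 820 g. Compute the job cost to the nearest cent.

$590.74

Time charge = 35.3 × 12.6 = $444.78.
Material cost: 178 × 820/1000 → $145.96.
Total = 444.78 + 145.96 = $590.74.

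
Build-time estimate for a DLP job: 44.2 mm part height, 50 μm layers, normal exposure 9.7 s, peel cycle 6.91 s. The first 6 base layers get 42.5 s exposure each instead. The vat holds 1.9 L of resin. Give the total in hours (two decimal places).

Layers = ⌈44.2/0.05⌉ = 884.
Bottom layers = 6 × (42.5 + 6.91) = 296.46 s.
Regular layers = 878 × (9.7 + 6.91), so 14583.58 s.
Total = 296.46 + 14583.58 = 14880.04 s = 4.13 hours.

4.13 hours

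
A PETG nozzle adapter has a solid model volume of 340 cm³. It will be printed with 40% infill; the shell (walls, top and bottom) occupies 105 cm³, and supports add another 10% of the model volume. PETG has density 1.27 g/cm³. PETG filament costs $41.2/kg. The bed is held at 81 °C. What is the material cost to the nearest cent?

Infill region: 340 − 105 → 235 cm³.
Infill deposited = 0.40 × 235, so 94 cm³.
Support = 0.10 × 340 = 34 cm³.
Deposited volume = 105 + 94 + 34 = 233 cm³.
Mass = 233 × 1.27 = 295.91 g.
Cost = 295.91 g / 1000 × $41.2/kg = $12.19.

$12.19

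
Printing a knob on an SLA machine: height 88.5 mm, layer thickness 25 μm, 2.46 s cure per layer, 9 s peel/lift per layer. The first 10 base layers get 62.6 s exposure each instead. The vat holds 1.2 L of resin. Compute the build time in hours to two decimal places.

11.44 hours

Number of layers: 88.5 / 0.025 → 3540 (rounded up).
Burn-in layers = 10 × (62.6 + 9), so 716 s.
Regular layers: 3530 × (2.46 + 9) → 40453.8 s.
Total = 716 + 40453.8 = 41169.8 s = 11.44 hours.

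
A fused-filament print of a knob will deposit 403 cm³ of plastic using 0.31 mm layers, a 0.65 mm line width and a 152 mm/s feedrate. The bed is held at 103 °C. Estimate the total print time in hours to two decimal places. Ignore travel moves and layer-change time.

3.65 hours

Line area = 0.31 × 0.65, so 0.2015 mm².
Path length: 403000 mm³ / 0.2015 mm² → 2000000 mm.
Extrusion time = 2000000 / 152, so 13157.9 s.
13157.9 s = 3.65 hours.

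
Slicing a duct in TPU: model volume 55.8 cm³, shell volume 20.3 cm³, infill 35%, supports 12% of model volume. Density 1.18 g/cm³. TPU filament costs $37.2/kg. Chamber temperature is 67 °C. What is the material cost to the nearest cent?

$1.73

Interior volume: 55.8 − 20.3 → 35.5 cm³.
Deposited infill: 0.35 × 35.5 → 12.425 cm³.
Support: 0.12 × 55.8 → 6.696 cm³.
Total printed volume = 20.3 + 12.425 + 6.696, so 39.421 cm³.
Mass = 39.421 × 1.18, so 46.51678 g.
At $37.2/kg: 46.51678/1000 × 37.2 = $1.73.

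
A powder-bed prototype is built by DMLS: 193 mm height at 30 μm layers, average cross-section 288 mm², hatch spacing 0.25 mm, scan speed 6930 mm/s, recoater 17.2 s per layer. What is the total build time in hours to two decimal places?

31.04 hours

Layer count = ceil(193 / 0.03) = 6434.
Scan path per layer = 288 / 0.25, so 1152 mm.
Per-layer scan time: 1152 / 6930 → 0.1662 s.
Time per layer: 0.1662 + 17.2 → 17.3662 s.
Build time = 6434 × 17.3662 = 111734.1308 s = 31.04 hours.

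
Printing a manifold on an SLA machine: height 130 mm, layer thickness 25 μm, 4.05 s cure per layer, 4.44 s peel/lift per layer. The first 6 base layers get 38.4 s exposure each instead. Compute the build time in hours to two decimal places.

12.32 hours

Layers = ⌈130/0.025⌉ = 5200.
Base layers = 6 × (38.4 + 4.44) = 257.04 s.
Regular layers = 5194 × (4.05 + 4.44) = 44097.06 s.
Sum: 257.04 + 44097.06 = 44354.1 s → 12.32 hours.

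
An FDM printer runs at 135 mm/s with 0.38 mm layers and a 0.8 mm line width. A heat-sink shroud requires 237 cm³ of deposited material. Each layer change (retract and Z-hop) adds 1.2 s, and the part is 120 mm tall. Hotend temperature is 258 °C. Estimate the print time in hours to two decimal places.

1.71 hours

Extrusion cross-section: 0.38 × 0.8 → 0.304 mm².
Path length: 237000 mm³ / 0.304 mm² → 779605.3 mm.
Print-move time = 779605.3 / 135, so 5774.9 s.
Number of layers: 120 / 0.38 → 316 (rounded up).
Z-hop total: 316 × 1.2 → 379.2 s.
Altogether 5774.9 + 379.2 = 6154.1 s, i.e. 1.71 hours.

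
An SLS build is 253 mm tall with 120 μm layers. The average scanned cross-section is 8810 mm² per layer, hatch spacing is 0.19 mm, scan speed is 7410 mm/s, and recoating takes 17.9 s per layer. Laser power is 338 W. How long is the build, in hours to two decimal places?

Number of layers: 253 / 0.12 → 2109 (rounded up).
Hatch length per layer = 8810 / 0.19 = 46368.4 mm.
Laser time per layer: 46368.4 / 7410 → 6.2575 s.
Layer cycle = 6.2575 + 17.9 = 24.1575 s.
Total: 2109 × 24.1575 s = 50948.1675 s → 14.15 hours.

14.15 hours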